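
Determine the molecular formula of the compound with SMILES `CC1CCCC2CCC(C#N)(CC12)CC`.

Heavy atoms from the SMILES: 14 C, 1 N.
Implicit hydrogens by atom environment:
  7 × C: 2 H each → 14
  3 × C: 1 H each → 3
  2 × C: 3 H each → 6
  2 × C: no H
  1 × N: no H
  Total hydrogens = 23.
Molecular formula: C14H23N

C14H23N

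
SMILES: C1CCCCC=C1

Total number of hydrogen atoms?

12

Hydrogens are implicit in SMILES; fill each atom to its normal valence:
  5 × C: 2 H each → 10
  2 × C: 1 H each → 2
  Total hydrogens = 12.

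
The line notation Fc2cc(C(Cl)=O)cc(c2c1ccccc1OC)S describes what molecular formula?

Heavy atoms from the SMILES: 14 C, 1 Cl, 1 F, 2 O, 1 S.
Implicit hydrogens by atom environment:
  6 × C (aromatic): 1 H each → 6
  6 × C (aromatic): no H
  2 × O: no H
  1 × C: 3 H
  1 × C: no H
  1 × Cl: no H
  1 × F: no H
  1 × S: 1 H
  Total hydrogens = 10.
Molecular formula: C14H10ClFO2S

C14H10ClFO2S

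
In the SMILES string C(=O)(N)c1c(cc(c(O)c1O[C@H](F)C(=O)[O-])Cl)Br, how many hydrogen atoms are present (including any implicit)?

5

Hydrogens are implicit in SMILES; fill each atom to its normal valence:
  5 × C (aromatic): no H
  3 × O: no H
  2 × C: no H
  1 × Br: no H
  1 × C (aromatic): 1 H
  1 × C: 1 H
  1 × Cl: no H
  1 × F: no H
  1 × N: 2 H
  1 × O: 1 H
  1 × O (charge -1): no H
  Total hydrogens = 5.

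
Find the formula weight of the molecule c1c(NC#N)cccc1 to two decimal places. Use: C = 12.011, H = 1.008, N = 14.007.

118.14

Molecular formula: C7H6N2.
M = 7×12.011 + 6×1.008 + 2×14.007 = 118.14 g/mol.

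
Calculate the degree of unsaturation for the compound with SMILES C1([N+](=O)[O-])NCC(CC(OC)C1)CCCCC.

2

Molecular formula from the SMILES: C12H24N2O3.
DoU = (2C + 2 + N − H − X)/2 = (2·12 + 2 + 2 − 24 − 0)/2 = 4/2 = 2.
(Structurally: 1 ring(s) + 1 π bond(s) = 2.)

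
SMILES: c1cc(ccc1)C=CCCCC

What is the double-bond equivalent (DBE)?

Molecular formula from the SMILES: C12H16.
DoU = (2C + 2 + N − H − X)/2 = (2·12 + 2 + 0 − 16 − 0)/2 = 10/2 = 5.
(Structurally: 1 ring(s) + 4 π bond(s) = 5.)

5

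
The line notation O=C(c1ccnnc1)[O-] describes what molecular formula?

C5H3N2O2-

Heavy atoms from the SMILES: 5 C, 2 N, 2 O.
Implicit hydrogens by atom environment:
  3 × C (aromatic): 1 H each → 3
  2 × N (aromatic): no H
  1 × C (aromatic): no H
  1 × C: no H
  1 × O: no H
  1 × O (charge -1): no H
  Total hydrogens = 3.
Net charge -1.
Molecular formula: C5H3N2O2-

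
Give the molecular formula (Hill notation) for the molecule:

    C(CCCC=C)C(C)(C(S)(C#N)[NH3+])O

C10H19N2OS+

Heavy atoms from the SMILES: 10 C, 2 N, 1 O, 1 S.
Implicit hydrogens by atom environment:
  5 × C: 2 H each → 10
  3 × C: no H
  1 × C: 3 H
  1 × C: 1 H
  1 × N (charge +1): 3 H
  1 × N: no H
  1 × O: 1 H
  1 × S: 1 H
  Total hydrogens = 19.
Net charge +1.
Molecular formula: C10H19N2OS+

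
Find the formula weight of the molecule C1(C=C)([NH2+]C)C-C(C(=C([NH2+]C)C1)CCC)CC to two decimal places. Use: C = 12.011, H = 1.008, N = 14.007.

Molecular formula: [C15H30N2]2+.
M = 15×12.011 + 30×1.008 + 2×14.007 = 238.42 g/mol.

238.42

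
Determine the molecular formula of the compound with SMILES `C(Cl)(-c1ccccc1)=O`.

C7H5ClO

Heavy atoms from the SMILES: 7 C, 1 Cl, 1 O.
Implicit hydrogens by atom environment:
  5 × C (aromatic): 1 H each → 5
  1 × C (aromatic): no H
  1 × C: no H
  1 × Cl: no H
  1 × O: no H
  Total hydrogens = 5.
Molecular formula: C7H5ClO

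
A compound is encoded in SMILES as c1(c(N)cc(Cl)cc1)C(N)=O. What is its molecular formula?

C7H7ClN2O

Heavy atoms from the SMILES: 7 C, 1 Cl, 2 N, 1 O.
Implicit hydrogens by atom environment:
  3 × C (aromatic): 1 H each → 3
  3 × C (aromatic): no H
  2 × N: 2 H each → 4
  1 × C: no H
  1 × Cl: no H
  1 × O: no H
  Total hydrogens = 7.
Molecular formula: C7H7ClN2O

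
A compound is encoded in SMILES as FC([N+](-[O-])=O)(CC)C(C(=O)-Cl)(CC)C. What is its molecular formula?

Heavy atoms from the SMILES: 8 C, 1 Cl, 1 F, 1 N, 3 O.
Implicit hydrogens by atom environment:
  3 × C: 3 H each → 9
  3 × C: no H
  2 × C: 2 H each → 4
  2 × O: no H
  1 × Cl: no H
  1 × F: no H
  1 × N (charge +1): no H
  1 × O (charge -1): no H
  Total hydrogens = 13.
Molecular formula: C8H13ClFNO3

C8H13ClFNO3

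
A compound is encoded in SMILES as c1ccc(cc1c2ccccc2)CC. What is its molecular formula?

Heavy atoms from the SMILES: 14 C.
Implicit hydrogens by atom environment:
  9 × C (aromatic): 1 H each → 9
  3 × C (aromatic): no H
  1 × C: 3 H
  1 × C: 2 H
  Total hydrogens = 14.
Molecular formula: C14H14

C14H14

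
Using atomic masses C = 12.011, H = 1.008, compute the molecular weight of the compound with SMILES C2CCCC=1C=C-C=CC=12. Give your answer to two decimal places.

132.21

Molecular formula: C10H12.
M = 10×12.011 + 12×1.008 = 132.21 g/mol.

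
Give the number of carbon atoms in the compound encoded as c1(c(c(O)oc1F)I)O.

The symbol for carbon appears 4 times in the SMILES. Lowercase c denotes aromatic carbon and counts toward C.

4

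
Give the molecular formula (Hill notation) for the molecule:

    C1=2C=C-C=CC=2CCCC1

Heavy atoms from the SMILES: 10 C.
Implicit hydrogens by atom environment:
  4 × C: 2 H each → 8
  4 × C (aromatic): 1 H each → 4
  2 × C (aromatic): no H
  Total hydrogens = 12.
Molecular formula: C10H12

C10H12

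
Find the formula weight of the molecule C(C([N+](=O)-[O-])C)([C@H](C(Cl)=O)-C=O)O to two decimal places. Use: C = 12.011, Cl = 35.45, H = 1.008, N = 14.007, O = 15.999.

209.58

Molecular formula: C6H8ClNO5.
M = 6×12.011 + 1×35.45 + 8×1.008 + 1×14.007 + 5×15.999 = 209.58 g/mol.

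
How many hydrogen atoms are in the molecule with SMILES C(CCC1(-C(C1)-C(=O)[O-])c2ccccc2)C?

17

Hydrogens are implicit in SMILES; fill each atom to its normal valence:
  5 × C (aromatic): 1 H each → 5
  4 × C: 2 H each → 8
  2 × C: no H
  1 × C: 3 H
  1 × C: 1 H
  1 × C (aromatic): no H
  1 × O: no H
  1 × O (charge -1): no H
  Total hydrogens = 17.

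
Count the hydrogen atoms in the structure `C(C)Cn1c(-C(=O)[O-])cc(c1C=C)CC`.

16

Hydrogens are implicit in SMILES; fill each atom to its normal valence:
  4 × C: 2 H each → 8
  3 × C (aromatic): no H
  2 × C: 3 H each → 6
  1 × C (aromatic): 1 H
  1 × C: 1 H
  1 × C: no H
  1 × N (aromatic): no H
  1 × O: no H
  1 × O (charge -1): no H
  Total hydrogens = 16.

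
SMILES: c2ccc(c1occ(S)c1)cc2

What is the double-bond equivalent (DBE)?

Molecular formula from the SMILES: C10H8OS.
DoU = (2C + 2 + N − H − X)/2 = (2·10 + 2 + 0 − 8 − 0)/2 = 14/2 = 7.
(Structurally: 2 ring(s) + 5 π bond(s) = 7.)

7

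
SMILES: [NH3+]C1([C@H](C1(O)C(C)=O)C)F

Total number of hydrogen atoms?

11

Hydrogens are implicit in SMILES; fill each atom to its normal valence:
  3 × C: no H
  2 × C: 3 H each → 6
  1 × C: 1 H
  1 × F: no H
  1 × N (charge +1): 3 H
  1 × O: 1 H
  1 × O: no H
  Total hydrogens = 11.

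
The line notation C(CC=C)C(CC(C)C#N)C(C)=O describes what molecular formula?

C11H17NO

Heavy atoms from the SMILES: 11 C, 1 N, 1 O.
Implicit hydrogens by atom environment:
  4 × C: 2 H each → 8
  3 × C: 1 H each → 3
  2 × C: 3 H each → 6
  2 × C: no H
  1 × N: no H
  1 × O: no H
  Total hydrogens = 17.
Molecular formula: C11H17NO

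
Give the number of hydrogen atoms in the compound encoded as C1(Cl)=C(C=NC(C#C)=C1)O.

4

Hydrogens are implicit in SMILES; fill each atom to its normal valence:
  3 × C (aromatic): no H
  2 × C (aromatic): 1 H each → 2
  1 × C: 1 H
  1 × C: no H
  1 × Cl: no H
  1 × N (aromatic): no H
  1 × O: 1 H
  Total hydrogens = 4.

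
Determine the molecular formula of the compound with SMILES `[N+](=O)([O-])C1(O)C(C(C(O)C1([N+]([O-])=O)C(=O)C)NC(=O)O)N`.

Heavy atoms from the SMILES: 8 C, 4 N, 9 O.
Implicit hydrogens by atom environment:
  4 × C: no H
  4 × O: no H
  3 × C: 1 H each → 3
  3 × O: 1 H each → 3
  2 × N (charge +1): no H
  2 × O (charge -1): no H
  1 × C: 3 H
  1 × N: 2 H
  1 × N: 1 H
  Total hydrogens = 12.
Molecular formula: C8H12N4O9

C8H12N4O9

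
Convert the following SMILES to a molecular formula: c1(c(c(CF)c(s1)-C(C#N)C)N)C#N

C9H8FN3S

Heavy atoms from the SMILES: 9 C, 1 F, 3 N, 1 S.
Implicit hydrogens by atom environment:
  4 × C (aromatic): no H
  2 × C: no H
  2 × N: no H
  1 × C: 3 H
  1 × C: 2 H
  1 × C: 1 H
  1 × F: no H
  1 × N: 2 H
  1 × S (aromatic): no H
  Total hydrogens = 8.
Molecular formula: C9H8FN3S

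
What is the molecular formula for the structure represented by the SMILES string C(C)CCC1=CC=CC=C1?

C10H14

Heavy atoms from the SMILES: 10 C.
Implicit hydrogens by atom environment:
  5 × C (aromatic): 1 H each → 5
  3 × C: 2 H each → 6
  1 × C: 3 H
  1 × C (aromatic): no H
  Total hydrogens = 14.
Molecular formula: C10H14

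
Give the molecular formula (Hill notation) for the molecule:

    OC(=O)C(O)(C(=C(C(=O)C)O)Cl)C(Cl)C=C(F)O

Heavy atoms from the SMILES: 9 C, 2 Cl, 1 F, 6 O.
Implicit hydrogens by atom environment:
  6 × C: no H
  4 × O: 1 H each → 4
  2 × C: 1 H each → 2
  2 × Cl: no H
  2 × O: no H
  1 × C: 3 H
  1 × F: no H
  Total hydrogens = 9.
Molecular formula: C9H9Cl2FO6

C9H9Cl2FO6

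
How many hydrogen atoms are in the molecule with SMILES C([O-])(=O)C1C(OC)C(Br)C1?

Hydrogens are implicit in SMILES; fill each atom to its normal valence:
  3 × C: 1 H each → 3
  2 × O: no H
  1 × Br: no H
  1 × C: 3 H
  1 × C: 2 H
  1 × C: no H
  1 × O (charge -1): no H
  Total hydrogens = 8.

8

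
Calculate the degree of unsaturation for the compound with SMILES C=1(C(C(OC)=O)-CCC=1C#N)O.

Molecular formula from the SMILES: C8H9NO3.
DoU = (2C + 2 + N − H − X)/2 = (2·8 + 2 + 1 − 9 − 0)/2 = 10/2 = 5.
(Structurally: 1 ring(s) + 4 π bond(s) = 5.)

5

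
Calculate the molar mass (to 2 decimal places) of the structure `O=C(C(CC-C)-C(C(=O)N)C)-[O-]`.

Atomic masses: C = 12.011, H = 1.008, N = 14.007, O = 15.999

172.20

Molecular formula: C8H14NO3-.
M = 8×12.011 + 14×1.008 + 1×14.007 + 3×15.999 = 172.20 g/mol.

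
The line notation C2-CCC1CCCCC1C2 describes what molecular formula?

Heavy atoms from the SMILES: 10 C.
Implicit hydrogens by atom environment:
  8 × C: 2 H each → 16
  2 × C: 1 H each → 2
  Total hydrogens = 18.
Molecular formula: C10H18

C10H18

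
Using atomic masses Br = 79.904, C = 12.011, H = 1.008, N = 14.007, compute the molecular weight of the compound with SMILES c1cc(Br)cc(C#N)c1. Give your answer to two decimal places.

Molecular formula: C7H4BrN.
M = 1×79.904 + 7×12.011 + 4×1.008 + 1×14.007 = 182.02 g/mol.

182.02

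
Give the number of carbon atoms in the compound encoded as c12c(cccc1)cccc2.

10

The symbol for carbon appears 10 times in the SMILES. Lowercase c denotes aromatic carbon and counts toward C.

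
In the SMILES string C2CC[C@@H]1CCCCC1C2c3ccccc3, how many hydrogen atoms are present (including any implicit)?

Hydrogens are implicit in SMILES; fill each atom to its normal valence:
  7 × C: 2 H each → 14
  5 × C (aromatic): 1 H each → 5
  3 × C: 1 H each → 3
  1 × C (aromatic): no H
  Total hydrogens = 22.

22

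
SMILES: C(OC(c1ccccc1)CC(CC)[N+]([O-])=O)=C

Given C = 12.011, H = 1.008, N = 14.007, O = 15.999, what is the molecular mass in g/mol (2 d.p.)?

Molecular formula: C13H17NO3.
M = 13×12.011 + 17×1.008 + 1×14.007 + 3×15.999 = 235.28 g/mol.

235.28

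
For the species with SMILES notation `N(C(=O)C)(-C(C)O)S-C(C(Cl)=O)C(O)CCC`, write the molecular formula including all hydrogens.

Heavy atoms from the SMILES: 10 C, 1 Cl, 1 N, 4 O, 1 S.
Implicit hydrogens by atom environment:
  3 × C: 3 H each → 9
  3 × C: 1 H each → 3
  2 × C: 2 H each → 4
  2 × C: no H
  2 × O: 1 H each → 2
  2 × O: no H
  1 × Cl: no H
  1 × N: no H
  1 × S: no H
  Total hydrogens = 18.
Molecular formula: C10H18ClNO4S

C10H18ClNO4S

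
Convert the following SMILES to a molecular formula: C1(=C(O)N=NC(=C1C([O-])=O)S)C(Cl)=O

Heavy atoms from the SMILES: 6 C, 1 Cl, 2 N, 4 O, 1 S.
Implicit hydrogens by atom environment:
  4 × C (aromatic): no H
  2 × C: no H
  2 × N (aromatic): no H
  2 × O: no H
  1 × Cl: no H
  1 × O: 1 H
  1 × O (charge -1): no H
  1 × S: 1 H
  Total hydrogens = 2.
Net charge -1.
Molecular formula: C6H2ClN2O4S-

C6H2ClN2O4S-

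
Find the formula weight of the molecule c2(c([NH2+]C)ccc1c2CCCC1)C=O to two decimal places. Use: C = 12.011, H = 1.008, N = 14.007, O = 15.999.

190.27

Molecular formula: C12H16NO+.
M = 12×12.011 + 16×1.008 + 1×14.007 + 1×15.999 = 190.27 g/mol.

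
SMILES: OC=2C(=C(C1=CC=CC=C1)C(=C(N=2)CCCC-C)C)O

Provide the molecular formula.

Heavy atoms from the SMILES: 17 C, 1 N, 2 O.
Implicit hydrogens by atom environment:
  6 × C (aromatic): no H
  5 × C (aromatic): 1 H each → 5
  4 × C: 2 H each → 8
  2 × C: 3 H each → 6
  2 × O: 1 H each → 2
  1 × N (aromatic): no H
  Total hydrogens = 21.
Molecular formula: C17H21NO2

C17H21NO2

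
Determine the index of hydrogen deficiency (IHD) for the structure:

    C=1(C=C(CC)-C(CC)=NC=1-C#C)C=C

Molecular formula from the SMILES: C13H15N.
DoU = (2C + 2 + N − H − X)/2 = (2·13 + 2 + 1 − 15 − 0)/2 = 14/2 = 7.
(Structurally: 1 ring(s) + 6 π bond(s) = 7.)

7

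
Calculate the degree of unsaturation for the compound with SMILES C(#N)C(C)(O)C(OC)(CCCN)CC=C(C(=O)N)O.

Molecular formula from the SMILES: C12H21N3O4.
DoU = (2C + 2 + N − H − X)/2 = (2·12 + 2 + 3 − 21 − 0)/2 = 8/2 = 4.
(Structurally: 0 ring(s) + 4 π bond(s) = 4.)

4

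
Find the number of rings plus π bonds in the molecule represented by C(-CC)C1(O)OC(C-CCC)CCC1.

1

Molecular formula from the SMILES: C12H24O2.
DoU = (2C + 2 + N − H − X)/2 = (2·12 + 2 + 0 − 24 − 0)/2 = 2/2 = 1.
(Structurally: 1 ring(s) + 0 π bond(s) = 1.)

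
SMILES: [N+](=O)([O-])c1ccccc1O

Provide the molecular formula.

C6H5NO3

Heavy atoms from the SMILES: 6 C, 1 N, 3 O.
Implicit hydrogens by atom environment:
  4 × C (aromatic): 1 H each → 4
  2 × C (aromatic): no H
  1 × N (charge +1): no H
  1 × O: 1 H
  1 × O: no H
  1 × O (charge -1): no H
  Total hydrogens = 5.
Molecular formula: C6H5NO3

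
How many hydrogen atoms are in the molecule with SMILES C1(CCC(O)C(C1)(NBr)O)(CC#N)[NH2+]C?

Hydrogens are implicit in SMILES; fill each atom to its normal valence:
  4 × C: 2 H each → 8
  3 × C: no H
  2 × O: 1 H each → 2
  1 × Br: no H
  1 × C: 3 H
  1 × C: 1 H
  1 × N (charge +1): 2 H
  1 × N: 1 H
  1 × N: no H
  Total hydrogens = 17.

17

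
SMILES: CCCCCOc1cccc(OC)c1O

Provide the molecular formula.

Heavy atoms from the SMILES: 12 C, 3 O.
Implicit hydrogens by atom environment:
  4 × C: 2 H each → 8
  3 × C (aromatic): 1 H each → 3
  3 × C (aromatic): no H
  2 × C: 3 H each → 6
  2 × O: no H
  1 × O: 1 H
  Total hydrogens = 18.
Molecular formula: C12H18O3

C12H18O3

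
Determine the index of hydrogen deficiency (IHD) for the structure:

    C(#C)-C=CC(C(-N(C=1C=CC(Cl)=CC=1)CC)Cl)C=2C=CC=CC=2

11

Molecular formula from the SMILES: C20H19Cl2N.
DoU = (2C + 2 + N − H − X)/2 = (2·20 + 2 + 1 − 19 − 2)/2 = 22/2 = 11.
(Structurally: 2 ring(s) + 9 π bond(s) = 11.)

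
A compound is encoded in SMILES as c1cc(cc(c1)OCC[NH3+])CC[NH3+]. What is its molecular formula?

Heavy atoms from the SMILES: 10 C, 2 N, 1 O.
Implicit hydrogens by atom environment:
  4 × C: 2 H each → 8
  4 × C (aromatic): 1 H each → 4
  2 × C (aromatic): no H
  2 × N (charge +1): 3 H each → 6
  1 × O: no H
  Total hydrogens = 18.
Net charge +2.
Molecular formula: [C10H18N2O]2+

[C10H18N2O]2+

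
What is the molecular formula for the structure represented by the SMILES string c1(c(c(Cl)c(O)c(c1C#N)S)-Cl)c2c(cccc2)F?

Heavy atoms from the SMILES: 13 C, 2 Cl, 1 F, 1 N, 1 O, 1 S.
Implicit hydrogens by atom environment:
  8 × C (aromatic): no H
  4 × C (aromatic): 1 H each → 4
  2 × Cl: no H
  1 × C: no H
  1 × F: no H
  1 × N: no H
  1 × O: 1 H
  1 × S: 1 H
  Total hydrogens = 6.
Molecular formula: C13H6Cl2FNOS

C13H6Cl2FNOS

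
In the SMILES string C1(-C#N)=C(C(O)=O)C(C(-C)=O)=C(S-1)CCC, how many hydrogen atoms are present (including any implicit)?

Hydrogens are implicit in SMILES; fill each atom to its normal valence:
  4 × C (aromatic): no H
  3 × C: no H
  2 × C: 3 H each → 6
  2 × C: 2 H each → 4
  2 × O: no H
  1 × N: no H
  1 × O: 1 H
  1 × S (aromatic): no H
  Total hydrogens = 11.

11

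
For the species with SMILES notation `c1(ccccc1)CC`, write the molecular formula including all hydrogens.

C8H10

Heavy atoms from the SMILES: 8 C.
Implicit hydrogens by atom environment:
  5 × C (aromatic): 1 H each → 5
  1 × C: 3 H
  1 × C: 2 H
  1 × C (aromatic): no H
  Total hydrogens = 10.
Molecular formula: C8H10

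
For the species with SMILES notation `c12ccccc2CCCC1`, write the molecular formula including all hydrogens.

Heavy atoms from the SMILES: 10 C.
Implicit hydrogens by atom environment:
  4 × C: 2 H each → 8
  4 × C (aromatic): 1 H each → 4
  2 × C (aromatic): no H
  Total hydrogens = 12.
Molecular formula: C10H12

C10H12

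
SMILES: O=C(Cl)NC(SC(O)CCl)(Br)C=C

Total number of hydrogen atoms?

Hydrogens are implicit in SMILES; fill each atom to its normal valence:
  2 × C: 2 H each → 4
  2 × C: 1 H each → 2
  2 × C: no H
  2 × Cl: no H
  1 × Br: no H
  1 × N: 1 H
  1 × O: 1 H
  1 × O: no H
  1 × S: no H
  Total hydrogens = 8.

8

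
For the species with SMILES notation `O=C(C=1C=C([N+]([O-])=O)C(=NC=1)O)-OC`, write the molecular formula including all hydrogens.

C7H6N2O5

Heavy atoms from the SMILES: 7 C, 2 N, 5 O.
Implicit hydrogens by atom environment:
  3 × C (aromatic): no H
  3 × O: no H
  2 × C (aromatic): 1 H each → 2
  1 × C: 3 H
  1 × C: no H
  1 × N (aromatic): no H
  1 × N (charge +1): no H
  1 × O: 1 H
  1 × O (charge -1): no H
  Total hydrogens = 6.
Molecular formula: C7H6N2O5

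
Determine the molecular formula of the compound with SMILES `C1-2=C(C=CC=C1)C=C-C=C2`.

Heavy atoms from the SMILES: 10 C.
Implicit hydrogens by atom environment:
  8 × C (aromatic): 1 H each → 8
  2 × C (aromatic): no H
  Total hydrogens = 8.
Molecular formula: C10H8

C10H8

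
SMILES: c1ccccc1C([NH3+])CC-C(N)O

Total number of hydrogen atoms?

17

Hydrogens are implicit in SMILES; fill each atom to its normal valence:
  5 × C (aromatic): 1 H each → 5
  2 × C: 2 H each → 4
  2 × C: 1 H each → 2
  1 × C (aromatic): no H
  1 × N (charge +1): 3 H
  1 × N: 2 H
  1 × O: 1 H
  Total hydrogens = 17.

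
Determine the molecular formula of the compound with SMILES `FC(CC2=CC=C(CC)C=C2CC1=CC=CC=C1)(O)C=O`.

C18H19FO2

Heavy atoms from the SMILES: 18 C, 1 F, 2 O.
Implicit hydrogens by atom environment:
  8 × C (aromatic): 1 H each → 8
  4 × C (aromatic): no H
  3 × C: 2 H each → 6
  1 × C: 3 H
  1 × C: 1 H
  1 × C: no H
  1 × F: no H
  1 × O: 1 H
  1 × O: no H
  Total hydrogens = 19.
Molecular formula: C18H19FO2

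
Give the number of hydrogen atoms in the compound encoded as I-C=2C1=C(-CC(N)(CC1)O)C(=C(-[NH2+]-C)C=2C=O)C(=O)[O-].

Hydrogens are implicit in SMILES; fill each atom to its normal valence:
  6 × C (aromatic): no H
  3 × C: 2 H each → 6
  2 × C: no H
  2 × O: no H
  1 × C: 3 H
  1 × C: 1 H
  1 × I: no H
  1 × N: 2 H
  1 × N (charge +1): 2 H
  1 × O: 1 H
  1 × O (charge -1): no H
  Total hydrogens = 15.

15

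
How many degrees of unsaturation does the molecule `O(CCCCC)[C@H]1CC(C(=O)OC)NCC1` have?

2

Molecular formula from the SMILES: C12H23NO3.
DoU = (2C + 2 + N − H − X)/2 = (2·12 + 2 + 1 − 23 − 0)/2 = 4/2 = 2.
(Structurally: 1 ring(s) + 1 π bond(s) = 2.)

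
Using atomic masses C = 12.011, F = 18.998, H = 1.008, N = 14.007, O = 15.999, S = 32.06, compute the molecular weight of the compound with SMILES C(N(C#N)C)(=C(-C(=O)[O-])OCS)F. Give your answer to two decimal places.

Molecular formula: C6H6FN2O3S-.
M = 6×12.011 + 1×18.998 + 6×1.008 + 2×14.007 + 3×15.999 + 1×32.06 = 205.18 g/mol.

205.18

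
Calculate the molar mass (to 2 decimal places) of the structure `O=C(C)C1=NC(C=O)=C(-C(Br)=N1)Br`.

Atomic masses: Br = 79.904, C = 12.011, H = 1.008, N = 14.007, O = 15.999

Molecular formula: C7H4Br2N2O2.
M = 2×79.904 + 7×12.011 + 4×1.008 + 2×14.007 + 2×15.999 = 307.93 g/mol.

307.93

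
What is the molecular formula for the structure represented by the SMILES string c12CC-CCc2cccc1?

C10H12

Heavy atoms from the SMILES: 10 C.
Implicit hydrogens by atom environment:
  4 × C: 2 H each → 8
  4 × C (aromatic): 1 H each → 4
  2 × C (aromatic): no H
  Total hydrogens = 12.
Molecular formula: C10H12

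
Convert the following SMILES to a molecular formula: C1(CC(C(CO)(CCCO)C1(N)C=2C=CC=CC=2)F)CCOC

C18H28FNO3

Heavy atoms from the SMILES: 18 C, 1 F, 1 N, 3 O.
Implicit hydrogens by atom environment:
  7 × C: 2 H each → 14
  5 × C (aromatic): 1 H each → 5
  2 × C: 1 H each → 2
  2 × C: no H
  2 × O: 1 H each → 2
  1 × C: 3 H
  1 × C (aromatic): no H
  1 × F: no H
  1 × N: 2 H
  1 × O: no H
  Total hydrogens = 28.
Molecular formula: C18H28FNO3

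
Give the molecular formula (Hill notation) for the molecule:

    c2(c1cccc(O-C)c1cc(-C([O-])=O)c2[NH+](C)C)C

Heavy atoms from the SMILES: 15 C, 1 N, 3 O.
Implicit hydrogens by atom environment:
  6 × C (aromatic): no H
  4 × C: 3 H each → 12
  4 × C (aromatic): 1 H each → 4
  2 × O: no H
  1 × C: no H
  1 × N (charge +1): 1 H
  1 × O (charge -1): no H
  Total hydrogens = 17.
Molecular formula: C15H17NO3

C15H17NO3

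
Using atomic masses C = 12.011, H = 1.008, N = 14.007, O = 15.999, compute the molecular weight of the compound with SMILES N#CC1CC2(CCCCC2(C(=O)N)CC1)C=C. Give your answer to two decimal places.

232.33

Molecular formula: C14H20N2O.
M = 14×12.011 + 20×1.008 + 2×14.007 + 1×15.999 = 232.33 g/mol.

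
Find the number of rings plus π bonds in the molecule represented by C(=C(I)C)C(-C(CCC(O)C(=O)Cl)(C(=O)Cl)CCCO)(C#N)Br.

Molecular formula from the SMILES: C14H17BrCl2INO4.
DoU = (2C + 2 + N − H − X)/2 = (2·14 + 2 + 1 − 17 − 4)/2 = 10/2 = 5.
(Structurally: 0 ring(s) + 5 π bond(s) = 5.)

5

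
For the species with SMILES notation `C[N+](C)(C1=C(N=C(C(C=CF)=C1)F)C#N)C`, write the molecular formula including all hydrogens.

Heavy atoms from the SMILES: 11 C, 2 F, 3 N.
Implicit hydrogens by atom environment:
  4 × C (aromatic): no H
  3 × C: 3 H each → 9
  2 × C: 1 H each → 2
  2 × F: no H
  1 × C (aromatic): 1 H
  1 × C: no H
  1 × N (aromatic): no H
  1 × N: no H
  1 × N (charge +1): no H
  Total hydrogens = 12.
Net charge +1.
Molecular formula: C11H12F2N3+

C11H12F2N3+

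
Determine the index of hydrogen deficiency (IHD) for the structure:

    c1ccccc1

Molecular formula from the SMILES: C6H6.
DoU = (2C + 2 + N − H − X)/2 = (2·6 + 2 + 0 − 6 − 0)/2 = 8/2 = 4.
(Structurally: 1 ring(s) + 3 π bond(s) = 4.)

4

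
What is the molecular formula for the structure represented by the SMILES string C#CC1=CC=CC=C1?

C8H6

Heavy atoms from the SMILES: 8 C.
Implicit hydrogens by atom environment:
  5 × C (aromatic): 1 H each → 5
  1 × C: 1 H
  1 × C (aromatic): no H
  1 × C: no H
  Total hydrogens = 6.
Molecular formula: C8H6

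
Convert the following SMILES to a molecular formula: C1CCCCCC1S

C7H14S

Heavy atoms from the SMILES: 7 C, 1 S.
Implicit hydrogens by atom environment:
  6 × C: 2 H each → 12
  1 × C: 1 H
  1 × S: 1 H
  Total hydrogens = 14.
Molecular formula: C7H14S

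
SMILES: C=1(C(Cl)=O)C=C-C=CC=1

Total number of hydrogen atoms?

Hydrogens are implicit in SMILES; fill each atom to its normal valence:
  5 × C (aromatic): 1 H each → 5
  1 × C (aromatic): no H
  1 × C: no H
  1 × Cl: no H
  1 × O: no H
  Total hydrogens = 5.

5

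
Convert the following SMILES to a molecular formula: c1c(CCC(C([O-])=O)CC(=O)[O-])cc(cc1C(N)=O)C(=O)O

[C14H13NO7]2-

Heavy atoms from the SMILES: 14 C, 1 N, 7 O.
Implicit hydrogens by atom environment:
  4 × C: no H
  4 × O: no H
  3 × C: 2 H each → 6
  3 × C (aromatic): 1 H each → 3
  3 × C (aromatic): no H
  2 × O (charge -1): no H
  1 × C: 1 H
  1 × N: 2 H
  1 × O: 1 H
  Total hydrogens = 13.
Net charge -2.
Molecular formula: [C14H13NO7]2-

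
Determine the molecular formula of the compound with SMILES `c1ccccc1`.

C6H6

Heavy atoms from the SMILES: 6 C.
Implicit hydrogens by atom environment:
  6 × C (aromatic): 1 H each → 6
  Total hydrogens = 6.
Molecular formula: C6H6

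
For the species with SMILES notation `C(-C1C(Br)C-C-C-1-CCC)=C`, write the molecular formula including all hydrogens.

Heavy atoms from the SMILES: 1 Br, 10 C.
Implicit hydrogens by atom environment:
  5 × C: 2 H each → 10
  4 × C: 1 H each → 4
  1 × Br: no H
  1 × C: 3 H
  Total hydrogens = 17.
Molecular formula: C10H17Br

C10H17Br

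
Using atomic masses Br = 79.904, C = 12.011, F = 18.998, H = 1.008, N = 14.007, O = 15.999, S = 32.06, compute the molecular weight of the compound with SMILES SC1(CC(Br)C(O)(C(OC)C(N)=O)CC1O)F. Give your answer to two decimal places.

332.18

Molecular formula: C9H15BrFNO4S.
M = 1×79.904 + 9×12.011 + 1×18.998 + 15×1.008 + 1×14.007 + 4×15.999 + 1×32.06 = 332.18 g/mol.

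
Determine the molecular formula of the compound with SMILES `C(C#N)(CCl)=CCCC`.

Heavy atoms from the SMILES: 7 C, 1 Cl, 1 N.
Implicit hydrogens by atom environment:
  3 × C: 2 H each → 6
  2 × C: no H
  1 × C: 3 H
  1 × C: 1 H
  1 × Cl: no H
  1 × N: no H
  Total hydrogens = 10.
Molecular formula: C7H10ClN

C7H10ClN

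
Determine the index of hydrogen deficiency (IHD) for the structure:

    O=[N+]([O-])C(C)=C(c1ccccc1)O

Molecular formula from the SMILES: C9H9NO3.
DoU = (2C + 2 + N − H − X)/2 = (2·9 + 2 + 1 − 9 − 0)/2 = 12/2 = 6.
(Structurally: 1 ring(s) + 5 π bond(s) = 6.)

6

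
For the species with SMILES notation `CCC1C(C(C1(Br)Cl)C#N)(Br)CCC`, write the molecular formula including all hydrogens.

C10H14Br2ClN

Heavy atoms from the SMILES: 2 Br, 10 C, 1 Cl, 1 N.
Implicit hydrogens by atom environment:
  3 × C: 2 H each → 6
  3 × C: no H
  2 × Br: no H
  2 × C: 3 H each → 6
  2 × C: 1 H each → 2
  1 × Cl: no H
  1 × N: no H
  Total hydrogens = 14.
Molecular formula: C10H14Br2ClN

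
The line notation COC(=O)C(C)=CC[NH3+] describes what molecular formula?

C6H12NO2+

Heavy atoms from the SMILES: 6 C, 1 N, 2 O.
Implicit hydrogens by atom environment:
  2 × C: 3 H each → 6
  2 × C: no H
  2 × O: no H
  1 × C: 2 H
  1 × C: 1 H
  1 × N (charge +1): 3 H
  Total hydrogens = 12.
Net charge +1.
Molecular formula: C6H12NO2+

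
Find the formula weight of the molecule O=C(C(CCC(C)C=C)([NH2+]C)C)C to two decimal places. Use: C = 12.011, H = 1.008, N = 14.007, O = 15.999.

184.30

Molecular formula: C11H22NO+.
M = 11×12.011 + 22×1.008 + 1×14.007 + 1×15.999 = 184.30 g/mol.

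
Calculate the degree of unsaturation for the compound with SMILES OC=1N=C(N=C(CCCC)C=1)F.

4

Molecular formula from the SMILES: C8H11FN2O.
DoU = (2C + 2 + N − H − X)/2 = (2·8 + 2 + 2 − 11 − 1)/2 = 8/2 = 4.
(Structurally: 1 ring(s) + 3 π bond(s) = 4.)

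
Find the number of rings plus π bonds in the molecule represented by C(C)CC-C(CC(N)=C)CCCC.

1

Molecular formula from the SMILES: C12H25N.
DoU = (2C + 2 + N − H − X)/2 = (2·12 + 2 + 1 − 25 − 0)/2 = 2/2 = 1.
(Structurally: 0 ring(s) + 1 π bond(s) = 1.)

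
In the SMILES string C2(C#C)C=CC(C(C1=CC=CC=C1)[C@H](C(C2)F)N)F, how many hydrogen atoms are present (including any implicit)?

17

Hydrogens are implicit in SMILES; fill each atom to its normal valence:
  8 × C: 1 H each → 8
  5 × C (aromatic): 1 H each → 5
  2 × F: no H
  1 × C: 2 H
  1 × C: no H
  1 × C (aromatic): no H
  1 × N: 2 H
  Total hydrogens = 17.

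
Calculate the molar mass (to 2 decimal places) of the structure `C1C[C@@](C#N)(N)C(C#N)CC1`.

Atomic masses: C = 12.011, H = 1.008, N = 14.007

Molecular formula: C8H11N3.
M = 8×12.011 + 11×1.008 + 3×14.007 = 149.20 g/mol.

149.20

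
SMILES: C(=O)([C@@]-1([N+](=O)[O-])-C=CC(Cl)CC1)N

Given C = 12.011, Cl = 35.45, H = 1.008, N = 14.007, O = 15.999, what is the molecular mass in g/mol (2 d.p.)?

Molecular formula: C7H9ClN2O3.
M = 7×12.011 + 1×35.45 + 9×1.008 + 2×14.007 + 3×15.999 = 204.61 g/mol.

204.61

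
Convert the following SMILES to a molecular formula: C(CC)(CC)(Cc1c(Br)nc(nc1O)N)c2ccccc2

C16H20BrN3O

Heavy atoms from the SMILES: 1 Br, 16 C, 3 N, 1 O.
Implicit hydrogens by atom environment:
  5 × C (aromatic): 1 H each → 5
  5 × C (aromatic): no H
  3 × C: 2 H each → 6
  2 × C: 3 H each → 6
  2 × N (aromatic): no H
  1 × Br: no H
  1 × C: no H
  1 × N: 2 H
  1 × O: 1 H
  Total hydrogens = 20.
Molecular formula: C16H20BrN3O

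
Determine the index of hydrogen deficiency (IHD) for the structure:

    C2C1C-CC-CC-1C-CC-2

Molecular formula from the SMILES: C10H18.
DoU = (2C + 2 + N − H − X)/2 = (2·10 + 2 + 0 − 18 − 0)/2 = 4/2 = 2.
(Structurally: 2 ring(s) + 0 π bond(s) = 2.)

2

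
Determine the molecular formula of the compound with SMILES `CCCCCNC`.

Heavy atoms from the SMILES: 6 C, 1 N.
Implicit hydrogens by atom environment:
  4 × C: 2 H each → 8
  2 × C: 3 H each → 6
  1 × N: 1 H
  Total hydrogens = 15.
Molecular formula: C6H15N

C6H15N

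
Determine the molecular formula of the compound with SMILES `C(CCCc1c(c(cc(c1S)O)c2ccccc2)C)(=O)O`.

Heavy atoms from the SMILES: 17 C, 3 O, 1 S.
Implicit hydrogens by atom environment:
  6 × C (aromatic): 1 H each → 6
  6 × C (aromatic): no H
  3 × C: 2 H each → 6
  2 × O: 1 H each → 2
  1 × C: 3 H
  1 × C: no H
  1 × O: no H
  1 × S: 1 H
  Total hydrogens = 18.
Molecular formula: C17H18O3S

C17H18O3S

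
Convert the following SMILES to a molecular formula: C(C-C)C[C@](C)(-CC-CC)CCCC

Heavy atoms from the SMILES: 14 C.
Implicit hydrogens by atom environment:
  9 × C: 2 H each → 18
  4 × C: 3 H each → 12
  1 × C: no H
  Total hydrogens = 30.
Molecular formula: C14H30

C14H30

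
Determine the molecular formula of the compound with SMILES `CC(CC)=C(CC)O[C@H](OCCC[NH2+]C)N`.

Heavy atoms from the SMILES: 12 C, 2 N, 2 O.
Implicit hydrogens by atom environment:
  5 × C: 2 H each → 10
  4 × C: 3 H each → 12
  2 × C: no H
  2 × O: no H
  1 × C: 1 H
  1 × N: 2 H
  1 × N (charge +1): 2 H
  Total hydrogens = 27.
Net charge +1.
Molecular formula: C12H27N2O2+

C12H27N2O2+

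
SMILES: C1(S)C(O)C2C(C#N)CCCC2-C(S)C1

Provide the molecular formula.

Heavy atoms from the SMILES: 11 C, 1 N, 1 O, 2 S.
Implicit hydrogens by atom environment:
  6 × C: 1 H each → 6
  4 × C: 2 H each → 8
  2 × S: 1 H each → 2
  1 × C: no H
  1 × N: no H
  1 × O: 1 H
  Total hydrogens = 17.
Molecular formula: C11H17NOS2

C11H17NOS2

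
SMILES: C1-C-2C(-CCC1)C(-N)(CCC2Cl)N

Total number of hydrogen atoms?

19

Hydrogens are implicit in SMILES; fill each atom to its normal valence:
  6 × C: 2 H each → 12
  3 × C: 1 H each → 3
  2 × N: 2 H each → 4
  1 × C: no H
  1 × Cl: no H
  Total hydrogens = 19.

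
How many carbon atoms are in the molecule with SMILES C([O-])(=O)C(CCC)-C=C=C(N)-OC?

9

The symbol for carbon appears 9 times in the SMILES.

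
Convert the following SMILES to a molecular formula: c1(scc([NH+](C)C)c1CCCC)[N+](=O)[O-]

Heavy atoms from the SMILES: 10 C, 2 N, 2 O, 1 S.
Implicit hydrogens by atom environment:
  3 × C: 3 H each → 9
  3 × C: 2 H each → 6
  3 × C (aromatic): no H
  1 × C (aromatic): 1 H
  1 × N (charge +1): 1 H
  1 × N (charge +1): no H
  1 × O: no H
  1 × O (charge -1): no H
  1 × S (aromatic): no H
  Total hydrogens = 17.
Net charge +1.
Molecular formula: C10H17N2O2S+

C10H17N2O2S+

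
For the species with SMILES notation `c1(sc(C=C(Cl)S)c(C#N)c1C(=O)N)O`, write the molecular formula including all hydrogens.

Heavy atoms from the SMILES: 8 C, 1 Cl, 2 N, 2 O, 2 S.
Implicit hydrogens by atom environment:
  4 × C (aromatic): no H
  3 × C: no H
  1 × C: 1 H
  1 × Cl: no H
  1 × N: 2 H
  1 × N: no H
  1 × O: 1 H
  1 × O: no H
  1 × S: 1 H
  1 × S (aromatic): no H
  Total hydrogens = 5.
Molecular formula: C8H5ClN2O2S2

C8H5ClN2O2S2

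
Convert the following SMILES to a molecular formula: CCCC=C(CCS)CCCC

Heavy atoms from the SMILES: 11 C, 1 S.
Implicit hydrogens by atom environment:
  7 × C: 2 H each → 14
  2 × C: 3 H each → 6
  1 × C: 1 H
  1 × C: no H
  1 × S: 1 H
  Total hydrogens = 22.
Molecular formula: C11H22S

C11H22S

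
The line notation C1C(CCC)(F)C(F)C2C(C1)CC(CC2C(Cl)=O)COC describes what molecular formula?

C16H25ClF2O2

Heavy atoms from the SMILES: 16 C, 1 Cl, 2 F, 2 O.
Implicit hydrogens by atom environment:
  7 × C: 2 H each → 14
  5 × C: 1 H each → 5
  2 × C: 3 H each → 6
  2 × C: no H
  2 × F: no H
  2 × O: no H
  1 × Cl: no H
  Total hydrogens = 25.
Molecular formula: C16H25ClF2O2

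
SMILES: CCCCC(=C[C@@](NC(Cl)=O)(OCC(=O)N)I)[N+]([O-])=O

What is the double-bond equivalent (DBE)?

Molecular formula from the SMILES: C10H15ClIN3O5.
DoU = (2C + 2 + N − H − X)/2 = (2·10 + 2 + 3 − 15 − 2)/2 = 8/2 = 4.
(Structurally: 0 ring(s) + 4 π bond(s) = 4.)

4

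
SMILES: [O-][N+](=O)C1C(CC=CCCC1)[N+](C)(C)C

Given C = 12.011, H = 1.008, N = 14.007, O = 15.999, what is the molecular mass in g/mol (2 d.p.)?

Molecular formula: C11H21N2O2+.
M = 11×12.011 + 21×1.008 + 2×14.007 + 2×15.999 = 213.30 g/mol.

213.30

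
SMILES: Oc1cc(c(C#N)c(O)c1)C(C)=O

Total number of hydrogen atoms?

Hydrogens are implicit in SMILES; fill each atom to its normal valence:
  4 × C (aromatic): no H
  2 × C (aromatic): 1 H each → 2
  2 × C: no H
  2 × O: 1 H each → 2
  1 × C: 3 H
  1 × N: no H
  1 × O: no H
  Total hydrogens = 7.

7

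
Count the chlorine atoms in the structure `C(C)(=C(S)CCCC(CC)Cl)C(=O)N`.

The symbol for chlorine appears 1 time in the SMILES.

1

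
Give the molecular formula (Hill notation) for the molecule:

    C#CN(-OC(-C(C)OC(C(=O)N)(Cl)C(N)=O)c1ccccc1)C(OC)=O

Heavy atoms from the SMILES: 16 C, 1 Cl, 3 N, 6 O.
Implicit hydrogens by atom environment:
  6 × O: no H
  5 × C (aromatic): 1 H each → 5
  5 × C: no H
  3 × C: 1 H each → 3
  2 × C: 3 H each → 6
  2 × N: 2 H each → 4
  1 × C (aromatic): no H
  1 × Cl: no H
  1 × N: no H
  Total hydrogens = 18.
Molecular formula: C16H18ClN3O6

C16H18ClN3O6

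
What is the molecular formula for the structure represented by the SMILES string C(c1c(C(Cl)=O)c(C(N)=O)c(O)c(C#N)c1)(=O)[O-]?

Heavy atoms from the SMILES: 10 C, 1 Cl, 2 N, 5 O.
Implicit hydrogens by atom environment:
  5 × C (aromatic): no H
  4 × C: no H
  3 × O: no H
  1 × C (aromatic): 1 H
  1 × Cl: no H
  1 × N: 2 H
  1 × N: no H
  1 × O: 1 H
  1 × O (charge -1): no H
  Total hydrogens = 4.
Net charge -1.
Molecular formula: C10H4ClN2O5-

C10H4ClN2O5-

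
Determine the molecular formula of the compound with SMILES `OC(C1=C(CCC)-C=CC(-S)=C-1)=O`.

Heavy atoms from the SMILES: 10 C, 2 O, 1 S.
Implicit hydrogens by atom environment:
  3 × C (aromatic): 1 H each → 3
  3 × C (aromatic): no H
  2 × C: 2 H each → 4
  1 × C: 3 H
  1 × C: no H
  1 × O: 1 H
  1 × O: no H
  1 × S: 1 H
  Total hydrogens = 12.
Molecular formula: C10H12O2S

C10H12O2S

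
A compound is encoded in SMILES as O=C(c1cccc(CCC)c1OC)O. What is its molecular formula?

Heavy atoms from the SMILES: 11 C, 3 O.
Implicit hydrogens by atom environment:
  3 × C (aromatic): 1 H each → 3
  3 × C (aromatic): no H
  2 × C: 3 H each → 6
  2 × C: 2 H each → 4
  2 × O: no H
  1 × C: no H
  1 × O: 1 H
  Total hydrogens = 14.
Molecular formula: C11H14O3

C11H14O3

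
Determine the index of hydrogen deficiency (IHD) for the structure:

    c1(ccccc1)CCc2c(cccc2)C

Molecular formula from the SMILES: C15H16.
DoU = (2C + 2 + N − H − X)/2 = (2·15 + 2 + 0 − 16 − 0)/2 = 16/2 = 8.
(Structurally: 2 ring(s) + 6 π bond(s) = 8.)

8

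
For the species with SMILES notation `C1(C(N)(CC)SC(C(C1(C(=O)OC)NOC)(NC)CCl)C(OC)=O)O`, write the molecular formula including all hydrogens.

Heavy atoms from the SMILES: 14 C, 1 Cl, 3 N, 6 O, 1 S.
Implicit hydrogens by atom environment:
  5 × C: 3 H each → 15
  5 × C: no H
  5 × O: no H
  2 × C: 2 H each → 4
  2 × C: 1 H each → 2
  2 × N: 1 H each → 2
  1 × Cl: no H
  1 × N: 2 H
  1 × O: 1 H
  1 × S: no H
  Total hydrogens = 26.
Molecular formula: C14H26ClN3O6S

C14H26ClN3O6S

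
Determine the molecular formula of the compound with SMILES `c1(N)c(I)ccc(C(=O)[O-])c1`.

C7H5INO2-

Heavy atoms from the SMILES: 7 C, 1 I, 1 N, 2 O.
Implicit hydrogens by atom environment:
  3 × C (aromatic): 1 H each → 3
  3 × C (aromatic): no H
  1 × C: no H
  1 × I: no H
  1 × N: 2 H
  1 × O: no H
  1 × O (charge -1): no H
  Total hydrogens = 5.
Net charge -1.
Molecular formula: C7H5INO2-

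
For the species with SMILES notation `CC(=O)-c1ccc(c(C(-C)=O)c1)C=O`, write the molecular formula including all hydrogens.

C11H10O3

Heavy atoms from the SMILES: 11 C, 3 O.
Implicit hydrogens by atom environment:
  3 × C (aromatic): 1 H each → 3
  3 × C (aromatic): no H
  3 × O: no H
  2 × C: 3 H each → 6
  2 × C: no H
  1 × C: 1 H
  Total hydrogens = 10.
Molecular formula: C11H10O3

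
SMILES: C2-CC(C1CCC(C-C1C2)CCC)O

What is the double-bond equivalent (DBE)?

2

Molecular formula from the SMILES: C13H24O.
DoU = (2C + 2 + N − H − X)/2 = (2·13 + 2 + 0 − 24 − 0)/2 = 4/2 = 2.
(Structurally: 2 ring(s) + 0 π bond(s) = 2.)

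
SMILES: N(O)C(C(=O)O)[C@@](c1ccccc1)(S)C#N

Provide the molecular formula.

C10H10N2O3S

Heavy atoms from the SMILES: 10 C, 2 N, 3 O, 1 S.
Implicit hydrogens by atom environment:
  5 × C (aromatic): 1 H each → 5
  3 × C: no H
  2 × O: 1 H each → 2
  1 × C: 1 H
  1 × C (aromatic): no H
  1 × N: 1 H
  1 × N: no H
  1 × O: no H
  1 × S: 1 H
  Total hydrogens = 10.
Molecular formula: C10H10N2O3S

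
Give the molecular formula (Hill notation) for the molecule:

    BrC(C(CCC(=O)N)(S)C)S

Heavy atoms from the SMILES: 1 Br, 6 C, 1 N, 1 O, 2 S.
Implicit hydrogens by atom environment:
  2 × C: 2 H each → 4
  2 × C: no H
  2 × S: 1 H each → 2
  1 × Br: no H
  1 × C: 3 H
  1 × C: 1 H
  1 × N: 2 H
  1 × O: no H
  Total hydrogens = 12.
Molecular formula: C6H12BrNOS2

C6H12BrNOS2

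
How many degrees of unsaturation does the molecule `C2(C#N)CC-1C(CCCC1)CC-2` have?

Molecular formula from the SMILES: C11H17N.
DoU = (2C + 2 + N − H − X)/2 = (2·11 + 2 + 1 − 17 − 0)/2 = 8/2 = 4.
(Structurally: 2 ring(s) + 2 π bond(s) = 4.)

4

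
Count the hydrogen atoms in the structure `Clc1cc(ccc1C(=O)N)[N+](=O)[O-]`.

Hydrogens are implicit in SMILES; fill each atom to its normal valence:
  3 × C (aromatic): 1 H each → 3
  3 × C (aromatic): no H
  2 × O: no H
  1 × C: no H
  1 × Cl: no H
  1 × N: 2 H
  1 × N (charge +1): no H
  1 × O (charge -1): no H
  Total hydrogens = 5.

5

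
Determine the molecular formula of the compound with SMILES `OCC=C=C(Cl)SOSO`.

Heavy atoms from the SMILES: 4 C, 1 Cl, 3 O, 2 S.
Implicit hydrogens by atom environment:
  2 × C: no H
  2 × O: 1 H each → 2
  2 × S: no H
  1 × C: 2 H
  1 × C: 1 H
  1 × Cl: no H
  1 × O: no H
  Total hydrogens = 5.
Molecular formula: C4H5ClO3S2

C4H5ClO3S2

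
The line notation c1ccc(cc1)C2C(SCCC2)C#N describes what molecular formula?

C12H13NS

Heavy atoms from the SMILES: 12 C, 1 N, 1 S.
Implicit hydrogens by atom environment:
  5 × C (aromatic): 1 H each → 5
  3 × C: 2 H each → 6
  2 × C: 1 H each → 2
  1 × C: no H
  1 × C (aromatic): no H
  1 × N: no H
  1 × S: no H
  Total hydrogens = 13.
Molecular formula: C12H13NS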